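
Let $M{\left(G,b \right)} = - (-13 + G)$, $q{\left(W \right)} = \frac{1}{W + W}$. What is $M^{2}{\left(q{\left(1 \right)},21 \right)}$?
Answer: $\frac{625}{4} \approx 156.25$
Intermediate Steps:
$q{\left(W \right)} = \frac{1}{2 W}$
$M{\left(G,b \right)} = 13 - G$
$M^{2}{\left(q{\left(1 \right)},21 \right)} = \left(13 - \frac{1}{2 \cdot 1}\right)^{2} = \left(13 - \frac{1}{2} \cdot 1\right)^{2} = \left(13 - \frac{1}{2}\right)^{2} = \left(\frac{25}{2}\right)^{2} = \frac{625}{4}$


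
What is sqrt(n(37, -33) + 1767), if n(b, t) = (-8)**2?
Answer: sqrt(1831) ≈ 42.790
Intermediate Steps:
n(b, t) = 64
sqrt(n(37, -33) + 1767) = sqrt(64 + 1767) = sqrt(1831)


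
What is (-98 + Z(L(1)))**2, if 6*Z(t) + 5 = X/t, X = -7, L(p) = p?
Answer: 10000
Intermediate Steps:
Z(t) = -5/6 - 7/(6*t) (Z(t) = -5/6 + (-7/t)/6 = -5/6 - 7/(6*t))
(-98 + Z(L(1)))**2 = (-98 + (1/6)*(-7 - 5*1)/1)**2 = (-98 + (1/6)*1*(-7 - 5))**2 = (-98 + (1/6)*1*(-12))**2 = (-98 - 2)**2 = (-100)**2 = 10000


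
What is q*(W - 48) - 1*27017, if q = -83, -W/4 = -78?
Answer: -48929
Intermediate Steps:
W = 312 (W = -4*(-78) = 312)
q*(W - 48) - 1*27017 = -83*(312 - 48) - 1*27017 = -83*264 - 27017 = -21912 - 27017 = -48929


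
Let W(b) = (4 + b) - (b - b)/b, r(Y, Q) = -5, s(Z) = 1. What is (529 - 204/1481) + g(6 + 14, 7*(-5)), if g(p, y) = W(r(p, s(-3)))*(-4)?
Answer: 789169/1481 ≈ 532.86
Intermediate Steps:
W(b) = 4 + b (W(b) = (4 + b) - 0/b = (4 + b) - 1*0 = (4 + b) + 0 = 4 + b)
g(p, y) = 4 (g(p, y) = (4 - 5)*(-4) = -1*(-4) = 4)
(529 - 204/1481) + g(6 + 14, 7*(-5)) = (529 - 204/1481) + 4 = 783245/1481 + 4 = 789169/1481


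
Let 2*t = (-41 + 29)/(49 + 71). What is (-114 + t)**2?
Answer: 5202961/400 ≈ 13007.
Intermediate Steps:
t = -1/20 (t = ((-41 + 29)/(49 + 71))/2 = (-12/120)/2 = (-12*1/120)/2 = (1/2)*(-1/10) = -1/20 ≈ -0.050000)
(-114 + t)**2 = (-114 - 1/20)**2 = (-2281/20)**2 = 5202961/400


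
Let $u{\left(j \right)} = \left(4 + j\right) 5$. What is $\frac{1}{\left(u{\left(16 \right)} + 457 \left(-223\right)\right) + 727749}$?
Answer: $\frac{1}{625938} \approx 1.5976 \cdot 10^{-6}$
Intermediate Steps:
$u{\left(j \right)} = 20 + 5 j$
$\frac{1}{\left(u{\left(16 \right)} + 457 \left(-223\right)\right) + 727749} = \frac{1}{\left(\left(20 + 5 \cdot 16\right) + 457 \left(-223\right)\right) + 727749} = \frac{1}{\left(\left(20 + 80\right) - 101911\right) + 727749} = \frac{1}{\left(100 - 101911\right) + 727749} = \frac{1}{-101811 + 727749} = \frac{1}{625938}$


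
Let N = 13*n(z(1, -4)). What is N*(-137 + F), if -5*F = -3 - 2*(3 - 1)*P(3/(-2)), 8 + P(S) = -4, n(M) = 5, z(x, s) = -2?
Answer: -9490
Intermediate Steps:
P(S) = -12 (P(S) = -8 - 4 = -12)
F = -9 (F = -(-3 - 2*(3 - 1)*(-12))/5 = -(-3 - 4*(-12))/5 = -(-3 - 2*(-24))/5 = -(-3 + 48)/5 = -⅕*45 = -9)
N = 65 (N = 13*5 = 65)
N*(-137 + F) = 65*(-137 - 9) = 65*(-146) = -9490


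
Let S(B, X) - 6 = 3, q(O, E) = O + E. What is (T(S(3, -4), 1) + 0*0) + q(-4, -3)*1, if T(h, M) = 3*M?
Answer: -4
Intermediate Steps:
q(O, E) = E + O
S(B, X) = 9 (S(B, X) = 6 + 3 = 9)
(T(S(3, -4), 1) + 0*0) + q(-4, -3)*1 = (3*1 + 0*0) + (-3 - 4)*1 = (3 + 0) - 7*1 = 3 - 7 = -4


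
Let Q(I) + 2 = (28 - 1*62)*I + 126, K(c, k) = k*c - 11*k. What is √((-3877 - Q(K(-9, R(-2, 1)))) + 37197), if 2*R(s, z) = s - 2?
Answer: 2*√8639 ≈ 185.89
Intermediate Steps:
R(s, z) = -1 + s/2 (R(s, z) = (s - 2)/2 = (-2 + s)/2 = -1 + s/2)
K(c, k) = -11*k + c*k (K(c, k) = c*k - 11*k = -11*k + c*k)
Q(I) = 124 - 34*I (Q(I) = -2 + ((28 - 1*62)*I + 126) = -2 + ((28 - 62)*I + 126) = -2 + (-34*I + 126) = -2 + (126 - 34*I) = 124 - 34*I)
√((-3877 - Q(K(-9, R(-2, 1)))) + 37197) = √((-3877 - (124 - 34*(-1 + (½)*(-2))*(-11 - 9))) + 37197) = √((-3877 - (124 - 34*(-1 - 1)*(-20))) + 37197) = √((-3877 - (124 - (-68)*(-20))) + 37197) = √((-3877 - (124 - 34*40)) + 37197) = √((-3877 - (124 - 1360)) + 37197) = √((-3877 - 1*(-1236)) + 37197) = √((-3877 + 1236) + 37197) = √(-2641 + 37197) = √34556 = 2*√8639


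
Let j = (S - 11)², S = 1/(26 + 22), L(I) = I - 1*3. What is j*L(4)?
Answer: 277729/2304 ≈ 120.54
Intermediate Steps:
L(I) = -3 + I (L(I) = I - 3 = -3 + I)
S = 1/48 ≈ 0.020833
j = 277729/2304 (j = (1/48 - 11)² = (-527/48)² = 277729/2304 ≈ 120.54)
j*L(4) = 277729*(-3 + 4)/2304 = (277729/2304)*1 = 277729/2304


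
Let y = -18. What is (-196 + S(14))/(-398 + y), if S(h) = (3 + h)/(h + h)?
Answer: 5471/11648 ≈ 0.46969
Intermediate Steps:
S(h) = (3 + h)/(2*h) (S(h) = (3 + h)/((2*h)) = (3 + h)*(1/(2*h)) = (3 + h)/(2*h))
(-196 + S(14))/(-398 + y) = (-196 + (1/2)*(3 + 14)/14)/(-398 - 18) = (-196 + (1/2)*(1/14)*17)/(-416) = (-196 + 17/28)*(-1/416) = -5471/28*(-1/416) = 5471/11648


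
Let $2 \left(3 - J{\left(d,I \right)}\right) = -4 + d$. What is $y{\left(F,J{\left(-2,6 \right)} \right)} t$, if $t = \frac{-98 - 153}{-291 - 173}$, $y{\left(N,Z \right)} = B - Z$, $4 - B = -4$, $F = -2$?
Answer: $\frac{251}{232} \approx 1.0819$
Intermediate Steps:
$J{\left(d,I \right)} = 5 - \frac{d}{2}$ ($J{\left(d,I \right)} = 3 - \frac{-4 + d}{2} = 3 - \left(-2 + \frac{d}{2}\right) = 5 - \frac{d}{2}$)
$B = 8$ ($B = 4 - -4 = 4 + 4 = 8$)
$y{\left(N,Z \right)} = 8 - Z$
$t = \frac{251}{464}$ ($t = - \frac{251}{-464} = \left(-251\right) \left(- \frac{1}{464}\right) = \frac{251}{464} \approx 0.54095$)
$y{\left(F,J{\left(-2,6 \right)} \right)} t = \left(8 - \left(5 - -1\right)\right) \frac{251}{464} = \left(8 - \left(5 + 1\right)\right) \frac{251}{464} = \left(8 - 6\right) \frac{251}{464} = 2 \cdot \frac{251}{464} = \frac{251}{232}$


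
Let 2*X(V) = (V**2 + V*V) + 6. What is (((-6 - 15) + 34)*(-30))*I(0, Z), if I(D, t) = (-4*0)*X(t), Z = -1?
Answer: 0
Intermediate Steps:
X(V) = 3 + V**2 (X(V) = ((V**2 + V*V) + 6)/2 = ((V**2 + V**2) + 6)/2 = (2*V**2 + 6)/2 = (6 + 2*V**2)/2 = 3 + V**2)
I(D, t) = 0 (I(D, t) = (-4*0)*(3 + t**2) = 0*(3 + t**2) = 0)
(((-6 - 15) + 34)*(-30))*I(0, Z) = (((-6 - 15) + 34)*(-30))*0 = ((-21 + 34)*(-30))*0 = (13*(-30))*0 = -390*0 = 0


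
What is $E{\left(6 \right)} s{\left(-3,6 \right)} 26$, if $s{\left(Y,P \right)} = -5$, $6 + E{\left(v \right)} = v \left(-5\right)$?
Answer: $4680$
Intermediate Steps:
$E{\left(v \right)} = -6 - 5 v$ ($E{\left(v \right)} = -6 + v \left(-5\right) = -6 - 5 v$)
$E{\left(6 \right)} s{\left(-3,6 \right)} 26 = \left(-6 - 30\right) \left(-5\right) 26 = \left(-36\right) \left(-5\right) 26 = 180 \cdot 26 = 4680$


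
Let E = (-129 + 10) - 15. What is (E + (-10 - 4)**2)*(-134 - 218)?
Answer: -21824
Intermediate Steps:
E = -134 (E = -119 - 15 = -134)
(E + (-10 - 4)**2)*(-134 - 218) = (-134 + (-10 - 4)**2)*(-134 - 218) = (-134 + (-14)**2)*(-352) = (-134 + 196)*(-352) = 62*(-352) = -21824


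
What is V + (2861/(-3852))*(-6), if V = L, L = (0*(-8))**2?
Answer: 2861/642 ≈ 4.4564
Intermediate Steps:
L = 0 (L = 0**2 = 0)
V = 0
V + (2861/(-3852))*(-6) = 0 + (2861/(-3852))*(-6) = 0 + (2861*(-1/3852))*(-6) = 0 - 2861/3852*(-6) = 0 + 2861/642 = 2861/642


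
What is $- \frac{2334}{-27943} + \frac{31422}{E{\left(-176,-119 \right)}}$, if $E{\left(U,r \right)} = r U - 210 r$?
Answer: $\frac{492617451}{641766881} \approx 0.7676$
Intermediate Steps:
$E{\left(U,r \right)} = - 210 r + U r$ ($E{\left(U,r \right)} = U r - 210 r = - 210 r + U r$)
$- \frac{2334}{-27943} + \frac{31422}{E{\left(-176,-119 \right)}} = - \frac{2334}{-27943} + \frac{31422}{\left(-119\right) \left(-210 - 176\right)} = \left(-2334\right) \left(- \frac{1}{27943}\right) + \frac{31422}{\left(-119\right) \left(-386\right)} = \frac{2334}{27943} + \frac{31422}{45934} = \frac{2334}{27943} + 31422 \cdot \frac{1}{45934} = \frac{2334}{27943} + \frac{15711}{22967} = \frac{492617451}{641766881}$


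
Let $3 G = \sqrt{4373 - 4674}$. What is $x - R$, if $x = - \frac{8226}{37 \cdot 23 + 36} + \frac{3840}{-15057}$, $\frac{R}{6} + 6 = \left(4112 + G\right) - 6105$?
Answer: $\frac{53353103228}{4451853} - 2 i \sqrt{301} \approx 11984.0 - 34.699 i$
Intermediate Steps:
$G = \frac{i \sqrt{301}}{3}$ ($G = \frac{\sqrt{4373 - 4674}}{3} = \frac{\sqrt{-301}}{3} = \frac{i \sqrt{301}}{3} \approx 5.7831 i$)
$R = -11994 + 2 i \sqrt{301}$ ($R = -36 + 6 \left(\left(4112 + \frac{i \sqrt{301}}{3}\right) - 6105\right) = -36 + 6 \left(-1993 + \frac{i \sqrt{301}}{3}\right) = -36 - \left(11958 - 2 i \sqrt{301}\right) = -11994 + 2 i \sqrt{301} \approx -11994.0 + 34.699 i$)
$x = - \frac{42421654}{4451853}$ ($x = - \frac{8226}{851 + 36} + 3840 \left(- \frac{1}{15057}\right) = - \frac{8226}{887} - \frac{1280}{5019} = - \frac{42421654}{4451853} \approx -9.529$)
$x - R = - \frac{42421654}{4451853} - \left(-11994 + 2 i \sqrt{301}\right) = - \frac{42421654}{4451853} + \left(11994 - 2 i \sqrt{301}\right) = \frac{53353103228}{4451853} - 2 i \sqrt{301}$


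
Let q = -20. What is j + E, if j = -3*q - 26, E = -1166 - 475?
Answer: -1607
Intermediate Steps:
E = -1641
j = 34 (j = -3*(-20) - 26 = 60 - 26 = 34)
j + E = 34 - 1641 = -1607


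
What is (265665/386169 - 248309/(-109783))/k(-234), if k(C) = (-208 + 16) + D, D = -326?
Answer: -20842456486/3660083651231 ≈ -0.0056945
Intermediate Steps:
k(C) = -518 (k(C) = (-208 + 16) - 326 = -192 - 326 = -518)
(265665/386169 - 248309/(-109783))/k(-234) = (265665/386169 - 248309/(-109783))/(-518) = (265665*(1/386169) - 248309*(-1/109783))*(-1/518) = (88555/128723 + 248309/109783)*(-1/518) = (41684912972/14131597109)*(-1/518) = -20842456486/3660083651231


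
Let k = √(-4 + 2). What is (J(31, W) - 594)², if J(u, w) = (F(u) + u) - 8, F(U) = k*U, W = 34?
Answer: 324119 - 35402*I*√2 ≈ 3.2412e+5 - 50066.0*I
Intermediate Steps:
k = I*√2 (k = √(-2) = I*√2 ≈ 1.4142*I)
F(U) = I*U*√2 (F(U) = (I*√2)*U = I*U*√2)
J(u, w) = -8 + u + I*u*√2 (J(u, w) = (I*u*√2 + u) - 8 = (u + I*u*√2) - 8 = -8 + u + I*u*√2)
(J(31, W) - 594)² = ((-8 + 31 + I*31*√2) - 594)² = ((-8 + 31 + 31*I*√2) - 594)² = ((23 + 31*I*√2) - 594)² = (-571 + 31*I*√2)²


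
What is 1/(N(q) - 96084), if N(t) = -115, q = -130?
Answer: -1/96199 ≈ -1.0395e-5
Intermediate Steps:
1/(N(q) - 96084) = 1/(-115 - 96084) = 1/(-96199) = -1/96199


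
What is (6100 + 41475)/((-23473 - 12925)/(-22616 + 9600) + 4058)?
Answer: 309618100/26427663 ≈ 11.716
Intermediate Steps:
(6100 + 41475)/((-23473 - 12925)/(-22616 + 9600) + 4058) = 47575/(-36398/(-13016) + 4058) = 47575/(-36398*(-1/13016) + 4058) = 47575/(18199/6508 + 4058) = 47575/(26427663/6508) = 47575*(6508/26427663) = 309618100/26427663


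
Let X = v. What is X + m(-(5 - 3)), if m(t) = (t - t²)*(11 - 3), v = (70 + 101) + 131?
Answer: 254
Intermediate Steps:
v = 302 (v = 171 + 131 = 302)
m(t) = -8*t² + 8*t (m(t) = (t - t²)*8 = -8*t² + 8*t)
X = 302
X + m(-(5 - 3)) = 302 + 8*(-(5 - 3))*(1 - (-1)*(5 - 3)) = 302 + 8*(-1*2)*(1 - (-1)*2) = 302 + 8*(-2)*(1 - 1*(-2)) = 302 + 8*(-2)*(1 + 2) = 302 + 8*(-2)*3 = 302 - 48 = 254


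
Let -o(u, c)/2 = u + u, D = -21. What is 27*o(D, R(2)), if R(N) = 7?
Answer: 2268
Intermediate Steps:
o(u, c) = -4*u (o(u, c) = -2*(u + u) = -4*u)
27*o(D, R(2)) = 27*(-4*(-21)) = 27*84 = 2268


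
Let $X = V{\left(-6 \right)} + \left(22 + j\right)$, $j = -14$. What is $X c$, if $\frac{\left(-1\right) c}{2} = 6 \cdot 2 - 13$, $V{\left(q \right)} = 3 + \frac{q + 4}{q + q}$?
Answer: $\frac{67}{3} \approx 22.333$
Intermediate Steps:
$V{\left(q \right)} = 3 + \frac{4 + q}{2 q}$
$c = 2$ ($c = - 2 \left(6 \cdot 2 - 13\right) = - 2 \left(12 - 13\right) = \left(-2\right) \left(-1\right) = 2$)
$X = \frac{67}{6}$ ($X = \left(\frac{7}{2} + \frac{2}{-6}\right) + \left(22 - 14\right) = \left(\frac{7}{2} + 2 \left(- \frac{1}{6}\right)\right) + 8 = \left(\frac{7}{2} - \frac{1}{3}\right) + 8 = \frac{19}{6} + 8 = \frac{67}{6} \approx 11.167$)
$X c = \frac{67}{6} \cdot 2 = \frac{67}{3}$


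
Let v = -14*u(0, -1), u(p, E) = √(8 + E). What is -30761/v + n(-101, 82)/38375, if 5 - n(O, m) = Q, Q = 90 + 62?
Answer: -147/38375 + 30761*√7/98 ≈ 830.46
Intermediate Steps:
Q = 152
v = -14*√7 (v = -14*√(8 - 1) = -14*√7 ≈ -37.041)
n(O, m) = -147 (n(O, m) = 5 - 1*152 = 5 - 152 = -147)
-30761/v + n(-101, 82)/38375 = -30761*(-√7/98) - 147/38375 = -(-30761)*√7/98 - 147*1/38375 = 30761*√7/98 - 147/38375 = -147/38375 + 30761*√7/98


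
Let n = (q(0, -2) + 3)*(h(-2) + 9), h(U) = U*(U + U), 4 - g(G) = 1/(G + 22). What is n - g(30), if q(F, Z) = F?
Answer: 2445/52 ≈ 47.019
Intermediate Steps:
g(G) = 4 - 1/(22 + G) (g(G) = 4 - 1/(G + 22) = 4 - 1/(22 + G))
h(U) = 2*U² (h(U) = U*(2*U) = 2*U²)
n = 51 (n = (0 + 3)*(2*(-2)² + 9) = 3*(2*4 + 9) = 3*(8 + 9) = 3*17 = 51)
n - g(30) = 51 - (87 + 4*30)/(22 + 30) = 51 - (87 + 120)/52 = 51 - 207/52 = 2445/52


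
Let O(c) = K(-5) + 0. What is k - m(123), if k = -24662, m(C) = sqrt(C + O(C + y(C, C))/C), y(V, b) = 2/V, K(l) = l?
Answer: -24662 - 2*sqrt(465063)/123 ≈ -24673.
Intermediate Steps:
O(c) = -5 (O(c) = -5 + 0 = -5)
m(C) = sqrt(C - 5/C)
k - m(123) = -24662 - sqrt(123 - 5/123) = -24662 - sqrt(15124/123) = -24662 - 2*sqrt(465063)/123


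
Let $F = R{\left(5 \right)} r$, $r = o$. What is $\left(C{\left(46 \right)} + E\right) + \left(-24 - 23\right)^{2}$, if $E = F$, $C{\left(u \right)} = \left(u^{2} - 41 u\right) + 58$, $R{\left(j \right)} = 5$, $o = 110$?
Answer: $3047$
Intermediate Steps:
$r = 110$
$C{\left(u \right)} = 58 + u^{2} - 41 u$
$F = 550$ ($F = 5 \cdot 110 = 550$)
$E = 550$
$\left(C{\left(46 \right)} + E\right) + \left(-24 - 23\right)^{2} = \left(\left(58 + 46^{2} - 1886\right) + 550\right) + \left(-24 - 23\right)^{2} = \left(\left(58 + 2116 - 1886\right) + 550\right) + \left(-47\right)^{2} = \left(288 + 550\right) + 2209 = 838 + 2209 = 3047$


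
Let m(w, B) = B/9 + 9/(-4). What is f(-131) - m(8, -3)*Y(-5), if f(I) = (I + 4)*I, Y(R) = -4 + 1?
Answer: 66517/4 ≈ 16629.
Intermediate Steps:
Y(R) = -3
m(w, B) = -9/4 + B/9 (m(w, B) = B*(1/9) + 9*(-1/4) = B/9 - 9/4 = -9/4 + B/9)
f(I) = I*(4 + I) (f(I) = (4 + I)*I = I*(4 + I))
f(-131) - m(8, -3)*Y(-5) = -131*(4 - 131) - (-9/4 + (1/9)*(-3))*(-3) = -131*(-127) - (-9/4 - 1/3)*(-3) = 16637 - (-31)*(-3)/12 = 16637 - 1*31/4 = 16637 - 31/4 = 66517/4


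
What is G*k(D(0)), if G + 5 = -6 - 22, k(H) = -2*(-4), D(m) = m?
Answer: -264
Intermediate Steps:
k(H) = 8
G = -33 (G = -5 + (-6 - 22) = -5 - 28 = -33)
G*k(D(0)) = -33*8 = -264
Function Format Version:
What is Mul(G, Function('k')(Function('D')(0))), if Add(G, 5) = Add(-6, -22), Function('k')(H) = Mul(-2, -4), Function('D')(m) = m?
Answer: -264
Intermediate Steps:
Function('k')(H) = 8
G = -33 (G = Add(-5, Add(-6, -22)) = Add(-5, -28) = -33)
Mul(G, Function('k')(Function('D')(0))) = Mul(-33, 8) = -264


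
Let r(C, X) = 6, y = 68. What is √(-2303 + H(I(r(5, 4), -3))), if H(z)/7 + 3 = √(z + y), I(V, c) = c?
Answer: √(-2324 + 7*√65) ≈ 47.619*I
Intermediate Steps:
H(z) = -21 + 7*√(68 + z) (H(z) = -21 + 7*√(z + 68) = -21 + 7*√(68 + z))
√(-2303 + H(I(r(5, 4), -3))) = √(-2303 + (-21 + 7*√(68 - 3))) = √(-2303 + (-21 + 7*√65)) = √(-2324 + 7*√65)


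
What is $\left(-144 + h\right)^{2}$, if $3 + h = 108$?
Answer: $1521$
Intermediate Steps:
$h = 105$ ($h = -3 + 108 = 105$)
$\left(-144 + h\right)^{2} = \left(-144 + 105\right)^{2} = \left(-39\right)^{2} = 1521$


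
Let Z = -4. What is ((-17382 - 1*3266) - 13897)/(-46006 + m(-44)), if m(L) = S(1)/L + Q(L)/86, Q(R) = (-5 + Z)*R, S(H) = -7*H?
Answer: 1333860/1776211 ≈ 0.75096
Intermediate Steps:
Q(R) = -9*R (Q(R) = (-5 - 4)*R = -9*R)
m(L) = -7/L - 9*L/86 (m(L) = (-7*1)/L - 9*L/86 = -7/L - 9*L*(1/86) = -7/L - 9*L/86)
((-17382 - 1*3266) - 13897)/(-46006 + m(-44)) = ((-17382 - 1*3266) - 13897)/(-46006 + (-7/(-44) - 9/86*(-44))) = ((-17382 - 3266) - 13897)/(-46006 + (-7*(-1/44) + 198/43)) = (-20648 - 13897)/(-46006 + (7/44 + 198/43)) = -34545/(-46006 + 9013/1892) = -34545/(-87034339/1892) = -34545*(-1892/87034339) = 1333860/1776211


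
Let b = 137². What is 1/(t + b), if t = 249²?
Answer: 1/80770 ≈ 1.2381e-5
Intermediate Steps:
t = 62001
b = 18769
1/(t + b) = 1/(62001 + 18769) = 1/80770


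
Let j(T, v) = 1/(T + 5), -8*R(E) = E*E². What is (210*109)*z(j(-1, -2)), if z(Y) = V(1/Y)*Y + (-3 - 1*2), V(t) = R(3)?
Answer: -2140215/16 ≈ -1.3376e+5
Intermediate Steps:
R(E) = -E³/8 (R(E) = -E*E²/8 = -E³/8)
V(t) = -27/8 (V(t) = -⅛*3³ = -⅛*27 = -27/8)
j(T, v) = 1/(5 + T)
z(Y) = -5 - 27*Y/8 (z(Y) = -27*Y/8 + (-3 - 1*2) = -27*Y/8 + (-3 - 2) = -27*Y/8 - 5 = -5 - 27*Y/8)
(210*109)*z(j(-1, -2)) = (210*109)*(-5 - 27/(8*(5 - 1))) = 22890*(-5 - 27/8/4) = 22890*(-5 - 27/8*¼) = 22890*(-5 - 27/32) = 22890*(-187/32) = -2140215/16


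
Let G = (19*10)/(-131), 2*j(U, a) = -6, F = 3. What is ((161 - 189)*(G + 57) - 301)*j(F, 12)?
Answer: 729561/131 ≈ 5569.2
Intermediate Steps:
j(U, a) = -3 (j(U, a) = (1/2)*(-6) = -3)
G = -190/131 (G = 190*(-1/131) = -190/131 ≈ -1.4504)
((161 - 189)*(G + 57) - 301)*j(F, 12) = ((161 - 189)*(-190/131 + 57) - 301)*(-3) = (-28*7277/131 - 301)*(-3) = (-203756/131 - 301)*(-3) = -243187/131*(-3) = 729561/131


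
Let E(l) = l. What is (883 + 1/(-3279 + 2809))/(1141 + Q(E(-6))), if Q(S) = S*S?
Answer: 415009/553190 ≈ 0.75021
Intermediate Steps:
Q(S) = S**2
(883 + 1/(-3279 + 2809))/(1141 + Q(E(-6))) = (883 + 1/(-3279 + 2809))/(1141 + (-6)**2) = (883 + 1/(-470))/(1141 + 36) = (883 - 1/470)/1177 = (415009/470)*(1/1177) = 415009/553190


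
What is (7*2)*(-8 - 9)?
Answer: -238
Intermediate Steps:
(7*2)*(-8 - 9) = 14*(-17) = -238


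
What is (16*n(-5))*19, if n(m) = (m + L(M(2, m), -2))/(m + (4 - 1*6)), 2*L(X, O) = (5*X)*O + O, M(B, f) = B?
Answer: 4864/7 ≈ 694.86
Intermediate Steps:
L(X, O) = O/2 + 5*O*X/2 (L(X, O) = ((5*X)*O + O)/2 = (5*O*X + O)/2 = (O + 5*O*X)/2 = O/2 + 5*O*X/2)
n(m) = (-11 + m)/(-2 + m) (n(m) = (m + (1/2)*(-2)*(1 + 5*2))/(m + (4 - 1*6)) = (m + (1/2)*(-2)*(1 + 10))/(m + (4 - 6)) = (m + (1/2)*(-2)*11)/(m - 2) = (m - 11)/(-2 + m) = (-11 + m)/(-2 + m))
(16*n(-5))*19 = (16*((-11 - 5)/(-2 - 5)))*19 = (16*(-16/(-7)))*19 = (16*(-1/7*(-16)))*19 = (16*(16/7))*19 = (256/7)*19 = 4864/7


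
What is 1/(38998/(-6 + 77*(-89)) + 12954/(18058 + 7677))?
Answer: -176516365/914762044 ≈ -0.19296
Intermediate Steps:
1/(38998/(-6 + 77*(-89)) + 12954/(18058 + 7677)) = 1/(38998/(-6 - 6853) + 12954/25735) = 1/(38998/(-6859) + 12954*(1/25735)) = 1/(38998*(-1/6859) + 12954/25735) = 1/(-38998/6859 + 12954/25735) = 1/(-914762044/176516365) = -176516365/914762044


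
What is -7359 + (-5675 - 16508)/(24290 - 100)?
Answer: -178036393/24190 ≈ -7359.9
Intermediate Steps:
-7359 + (-5675 - 16508)/(24290 - 100) = -7359 - 22183/24190 = -178036393/24190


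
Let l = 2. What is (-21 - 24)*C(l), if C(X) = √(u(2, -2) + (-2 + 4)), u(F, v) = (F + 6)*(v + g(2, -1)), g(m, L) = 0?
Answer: -45*I*√14 ≈ -168.37*I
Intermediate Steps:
u(F, v) = v*(6 + F) (u(F, v) = (F + 6)*(v + 0) = (6 + F)*v = v*(6 + F))
C(X) = I*√14 (C(X) = √(-2*(6 + 2) + (-2 + 4)) = √(-2*8 + 2) = √(-16 + 2) = √(-14) = I*√14)
(-21 - 24)*C(l) = (-21 - 24)*(I*√14) = -45*I*√14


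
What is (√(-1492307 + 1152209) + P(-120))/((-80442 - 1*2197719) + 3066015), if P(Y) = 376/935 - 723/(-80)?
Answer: 141217/11786295840 + I*√340098/787854 ≈ 1.1981e-5 + 0.00074021*I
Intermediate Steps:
P(Y) = 141217/14960 (P(Y) = 376*(1/935) - 723*(-1/80) = 376/935 + 723/80 = 141217/14960)
(√(-1492307 + 1152209) + P(-120))/((-80442 - 1*2197719) + 3066015) = (√(-1492307 + 1152209) + 141217/14960)/((-80442 - 1*2197719) + 3066015) = (√(-340098) + 141217/14960)/((-80442 - 2197719) + 3066015) = (I*√340098 + 141217/14960)/(-2278161 + 3066015) = (141217/14960 + I*√340098)/787854 = (141217/14960 + I*√340098)*(1/787854) = 141217/11786295840 + I*√340098/787854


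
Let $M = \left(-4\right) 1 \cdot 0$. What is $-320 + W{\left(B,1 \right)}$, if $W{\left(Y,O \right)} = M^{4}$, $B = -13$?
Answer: $-320$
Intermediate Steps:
$M = 0$ ($M = \left(-4\right) 0 = 0$)
$W{\left(Y,O \right)} = 0$ ($W{\left(Y,O \right)} = 0^{4} = 0$)
$-320 + W{\left(B,1 \right)} = -320 + 0 = -320$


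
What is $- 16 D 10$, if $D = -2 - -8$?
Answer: $-960$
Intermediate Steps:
$D = 6$ ($D = -2 + 8 = 6$)
$- 16 D 10 = \left(-16\right) 6 \cdot 10 = \left(-96\right) 10 = -960$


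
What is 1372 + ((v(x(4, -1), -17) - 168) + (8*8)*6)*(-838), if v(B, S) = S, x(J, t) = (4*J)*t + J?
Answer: -165390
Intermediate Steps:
x(J, t) = J + 4*J*t (x(J, t) = 4*J*t + J = J + 4*J*t)
1372 + ((v(x(4, -1), -17) - 168) + (8*8)*6)*(-838) = 1372 + ((-17 - 168) + (8*8)*6)*(-838) = 1372 + (-185 + 64*6)*(-838) = 1372 + (-185 + 384)*(-838) = 1372 + 199*(-838) = 1372 - 166762 = -165390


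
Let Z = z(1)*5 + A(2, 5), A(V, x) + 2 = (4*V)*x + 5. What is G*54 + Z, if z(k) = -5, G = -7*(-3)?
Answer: 1152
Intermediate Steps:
A(V, x) = 3 + 4*V*x (A(V, x) = -2 + ((4*V)*x + 5) = -2 + (4*V*x + 5) = -2 + (5 + 4*V*x) = 3 + 4*V*x)
G = 21
Z = 18 (Z = -5*5 + (3 + 4*2*5) = -25 + (3 + 40) = -25 + 43 = 18)
G*54 + Z = 21*54 + 18 = 1134 + 18 = 1152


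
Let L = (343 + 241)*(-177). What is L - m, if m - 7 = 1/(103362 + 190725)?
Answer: -30401243626/294087 ≈ -1.0338e+5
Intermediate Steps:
m = 2058610/294087 (m = 7 + 1/(103362 + 190725) = 7 + 1/294087 = 2058610/294087 ≈ 7.0000)
L = -103368 (L = 584*(-177) = -103368)
L - m = -103368 - 1*2058610/294087 = -103368 - 2058610/294087 = -30401243626/294087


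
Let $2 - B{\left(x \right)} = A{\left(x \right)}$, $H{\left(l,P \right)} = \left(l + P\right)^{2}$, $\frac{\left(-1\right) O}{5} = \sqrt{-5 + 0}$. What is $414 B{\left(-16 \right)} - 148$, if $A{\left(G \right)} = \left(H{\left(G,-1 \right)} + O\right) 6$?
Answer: $-717196 + 12420 i \sqrt{5} \approx -7.172 \cdot 10^{5} + 27772.0 i$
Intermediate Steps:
$O = - 5 i \sqrt{5}$ ($O = - 5 \sqrt{-5 + 0} = - 5 \sqrt{-5} = - 5 i \sqrt{5} \approx - 11.18 i$)
$H{\left(l,P \right)} = \left(P + l\right)^{2}$
$A{\left(G \right)} = 6 \left(-1 + G\right)^{2} - 30 i \sqrt{5}$ ($A{\left(G \right)} = \left(\left(-1 + G\right)^{2} - 5 i \sqrt{5}\right) 6 = 6 \left(-1 + G\right)^{2} - 30 i \sqrt{5}$)
$B{\left(x \right)} = 2 - 6 \left(-1 + x\right)^{2} + 30 i \sqrt{5}$ ($B{\left(x \right)} = 2 - \left(6 \left(-1 + x\right)^{2} - 30 i \sqrt{5}\right) = 2 - 6 \left(-1 + x\right)^{2} + 30 i \sqrt{5}$)
$414 B{\left(-16 \right)} - 148 = 414 \left(2 - 6 \left(-1 - 16\right)^{2} + 30 i \sqrt{5}\right) - 148 = 414 \left(2 - 6 \left(-17\right)^{2} + 30 i \sqrt{5}\right) - 148 = 414 \left(2 - 1734 + 30 i \sqrt{5}\right) - 148 = 414 \left(-1732 + 30 i \sqrt{5}\right) - 148 = \left(-717048 + 12420 i \sqrt{5}\right) - 148 = -717196 + 12420 i \sqrt{5}$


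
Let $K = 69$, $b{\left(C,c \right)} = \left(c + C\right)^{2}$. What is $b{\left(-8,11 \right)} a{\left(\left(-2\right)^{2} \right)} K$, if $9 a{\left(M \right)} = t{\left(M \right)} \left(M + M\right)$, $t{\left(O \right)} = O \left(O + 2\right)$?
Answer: $13248$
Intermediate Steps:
$b{\left(C,c \right)} = \left(C + c\right)^{2}$
$t{\left(O \right)} = O \left(2 + O\right)$
$a{\left(M \right)} = \frac{2 M^{2} \left(2 + M\right)}{9}$ ($a{\left(M \right)} = \frac{M \left(2 + M\right) \left(M + M\right)}{9} = \frac{M \left(2 + M\right) 2 M}{9} = \frac{2 M^{2} \left(2 + M\right)}{9}$)
$b{\left(-8,11 \right)} a{\left(\left(-2\right)^{2} \right)} K = \left(-8 + 11\right)^{2} \frac{2 \left(\left(-2\right)^{2}\right)^{2} \left(2 + \left(-2\right)^{2}\right)}{9} \cdot 69 = 3^{2} \frac{2 \cdot 4^{2} \left(2 + 4\right)}{9} \cdot 69 = 9 \cdot \frac{2}{9} \cdot 16 \cdot 6 \cdot 69 = 9 \cdot \frac{64}{3} \cdot 69 = 192 \cdot 69 = 13248$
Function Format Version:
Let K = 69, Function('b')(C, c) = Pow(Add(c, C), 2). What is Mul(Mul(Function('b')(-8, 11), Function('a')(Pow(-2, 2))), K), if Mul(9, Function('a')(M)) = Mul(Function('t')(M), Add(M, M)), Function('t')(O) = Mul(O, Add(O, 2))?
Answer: 13248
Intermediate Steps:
Function('b')(C, c) = Pow(Add(C, c), 2)
Function('t')(O) = Mul(O, Add(2, O))
Function('a')(M) = Mul(Rational(2, 9), Pow(M, 2), Add(2, M)) (Function('a')(M) = Mul(Rational(1, 9), Mul(Mul(M, Add(2, M)), Add(M, M))) = Mul(Rational(1, 9), Mul(Mul(M, Add(2, M)), Mul(2, M))) = Mul(Rational(1, 9), Mul(2, Pow(M, 2), Add(2, M))) = Mul(Rational(2, 9), Pow(M, 2), Add(2, M)))
Mul(Mul(Function('b')(-8, 11), Function('a')(Pow(-2, 2))), K) = Mul(Mul(Pow(Add(-8, 11), 2), Mul(Rational(2, 9), Pow(Pow(-2, 2), 2), Add(2, Pow(-2, 2)))), 69) = Mul(Mul(Pow(3, 2), Mul(Rational(2, 9), Pow(4, 2), Add(2, 4))), 69) = Mul(Mul(9, Mul(Rational(2, 9), 16, 6)), 69) = Mul(Mul(9, Rational(64, 3)), 69) = Mul(192, 69) = 13248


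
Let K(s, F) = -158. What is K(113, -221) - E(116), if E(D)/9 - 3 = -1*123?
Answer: 922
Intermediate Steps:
E(D) = -1080 (E(D) = 27 + 9*(-1*123) = 27 + 9*(-123) = 27 - 1107 = -1080)
K(113, -221) - E(116) = -158 - 1*(-1080) = -158 + 1080 = 922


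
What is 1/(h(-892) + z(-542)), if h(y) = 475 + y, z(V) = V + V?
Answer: -1/1501 ≈ -0.00066622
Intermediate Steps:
z(V) = 2*V
1/(h(-892) + z(-542)) = 1/((475 - 892) + 2*(-542)) = 1/(-417 - 1084) = 1/(-1501) = -1/1501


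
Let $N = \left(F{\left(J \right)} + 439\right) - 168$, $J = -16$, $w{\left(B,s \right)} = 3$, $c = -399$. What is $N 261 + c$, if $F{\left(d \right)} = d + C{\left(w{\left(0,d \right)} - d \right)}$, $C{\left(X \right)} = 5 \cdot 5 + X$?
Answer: $77640$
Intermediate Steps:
$C{\left(X \right)} = 25 + X$
$F{\left(d \right)} = 28$ ($F{\left(d \right)} = d + \left(25 - \left(-3 + d\right)\right) = d - \left(-28 + d\right) = 28$)
$N = 299$ ($N = \left(28 + 439\right) - 168 = 467 - 168 = 299$)
$N 261 + c = 299 \cdot 261 - 399 = 78039 - 399 = 77640$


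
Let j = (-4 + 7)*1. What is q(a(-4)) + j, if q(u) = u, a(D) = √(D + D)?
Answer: 3 + 2*I*√2 ≈ 3.0 + 2.8284*I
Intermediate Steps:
a(D) = √2*√D (a(D) = √(2*D) = √2*√D)
j = 3 (j = 3*1 = 3)
q(a(-4)) + j = √2*√(-4) + 3 = √2*(2*I) + 3 = 2*I*√2 + 3 = 3 + 2*I*√2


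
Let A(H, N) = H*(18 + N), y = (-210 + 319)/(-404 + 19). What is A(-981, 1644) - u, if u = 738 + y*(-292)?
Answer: -628028428/385 ≈ -1.6312e+6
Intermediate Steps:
y = -109/385 (y = 109/(-385) = 109*(-1/385) = -109/385 ≈ -0.28312)
u = 315958/385 (u = 738 - 109/385*(-292) = 738 + 31828/385 = 315958/385 ≈ 820.67)
A(-981, 1644) - u = -981*(18 + 1644) - 1*315958/385 = -981*1662 - 315958/385 = -1630422 - 315958/385 = -628028428/385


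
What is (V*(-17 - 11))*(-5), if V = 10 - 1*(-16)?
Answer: 3640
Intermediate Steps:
V = 26 (V = 10 + 16 = 26)
(V*(-17 - 11))*(-5) = (26*(-17 - 11))*(-5) = (26*(-28))*(-5) = -728*(-5) = 3640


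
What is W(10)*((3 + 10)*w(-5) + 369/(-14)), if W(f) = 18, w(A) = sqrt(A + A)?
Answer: -3321/7 + 234*I*sqrt(10) ≈ -474.43 + 739.97*I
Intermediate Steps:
w(A) = sqrt(2)*sqrt(A) (w(A) = sqrt(2*A) = sqrt(2)*sqrt(A))
W(10)*((3 + 10)*w(-5) + 369/(-14)) = 18*((3 + 10)*(sqrt(2)*sqrt(-5)) + 369/(-14)) = 18*(13*(sqrt(2)*(I*sqrt(5))) + 369*(-1/14)) = 18*(13*(I*sqrt(10)) - 369/14) = 18*(13*I*sqrt(10) - 369/14) = 18*(-369/14 + 13*I*sqrt(10)) = -3321/7 + 234*I*sqrt(10)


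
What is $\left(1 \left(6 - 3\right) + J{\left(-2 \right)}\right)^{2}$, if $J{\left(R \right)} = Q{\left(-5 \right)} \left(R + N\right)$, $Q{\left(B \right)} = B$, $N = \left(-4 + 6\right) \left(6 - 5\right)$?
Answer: $9$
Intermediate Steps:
$N = 2$ ($N = 2 \cdot 1 = 2$)
$J{\left(R \right)} = -10 - 5 R$ ($J{\left(R \right)} = - 5 \left(R + 2\right) = - 5 \left(2 + R\right) = -10 - 5 R$)
$\left(1 \left(6 - 3\right) + J{\left(-2 \right)}\right)^{2} = \left(1 \left(6 - 3\right) - 0\right)^{2} = \left(1 \cdot 3 + \left(-10 + 10\right)\right)^{2} = \left(3 + 0\right)^{2} = 3^{2} = 9$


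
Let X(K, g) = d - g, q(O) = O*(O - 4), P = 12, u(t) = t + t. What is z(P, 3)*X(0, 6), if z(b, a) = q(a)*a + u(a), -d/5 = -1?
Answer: 3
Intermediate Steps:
d = 5 (d = -5*(-1) = 5)
u(t) = 2*t
q(O) = O*(-4 + O)
z(b, a) = 2*a + a**2*(-4 + a) (z(b, a) = (a*(-4 + a))*a + 2*a = a**2*(-4 + a) + 2*a = 2*a + a**2*(-4 + a))
X(K, g) = 5 - g
z(P, 3)*X(0, 6) = (3*(2 + 3*(-4 + 3)))*(5 - 1*6) = (3*(2 + 3*(-1)))*(5 - 6) = (3*(2 - 3))*(-1) = (3*(-1))*(-1) = -3*(-1) = 3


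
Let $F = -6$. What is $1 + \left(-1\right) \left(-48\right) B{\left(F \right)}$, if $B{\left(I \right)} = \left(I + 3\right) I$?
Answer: $865$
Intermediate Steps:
$B{\left(I \right)} = I \left(3 + I\right)$ ($B{\left(I \right)} = \left(3 + I\right) I = I \left(3 + I\right)$)
$1 + \left(-1\right) \left(-48\right) B{\left(F \right)} = 1 + \left(-1\right) \left(-48\right) \left(- 6 \left(3 - 6\right)\right) = 1 + 48 \left(\left(-6\right) \left(-3\right)\right) = 1 + 48 \cdot 18 = 1 + 864 = 865$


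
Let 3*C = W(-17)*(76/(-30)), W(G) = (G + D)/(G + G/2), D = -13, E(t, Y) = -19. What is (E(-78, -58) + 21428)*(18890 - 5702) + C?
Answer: 43198309324/153 ≈ 2.8234e+8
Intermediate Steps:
W(G) = 2*(-13 + G)/(3*G) (W(G) = (G - 13)/(G + G/2) = (-13 + G)/(G + G*(½)) = (-13 + G)/(G + G/2) = (-13 + G)/((3*G/2)) = (-13 + G)*(2/(3*G)) = 2*(-13 + G)/(3*G))
C = -152/153 (C = (((⅔)*(-13 - 17)/(-17))*(76/(-30)))/3 = (((⅔)*(-1/17)*(-30))*(76*(-1/30)))/3 = ((20/17)*(-38/15))/3 = (⅓)*(-152/51) = -152/153 ≈ -0.99346)
(E(-78, -58) + 21428)*(18890 - 5702) + C = (-19 + 21428)*(18890 - 5702) - 152/153 = 21409*13188 - 152/153 = 282341892 - 152/153 = 43198309324/153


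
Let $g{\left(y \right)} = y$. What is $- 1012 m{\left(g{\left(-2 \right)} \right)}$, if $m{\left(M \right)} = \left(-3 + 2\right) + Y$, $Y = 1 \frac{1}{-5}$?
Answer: $\frac{6072}{5} \approx 1214.4$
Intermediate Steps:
$Y = - \frac{1}{5}$ ($Y = 1 \left(- \frac{1}{5}\right) = - \frac{1}{5} \approx -0.2$)
$m{\left(M \right)} = - \frac{6}{5}$ ($m{\left(M \right)} = \left(-3 + 2\right) - \frac{1}{5} = -1 - \frac{1}{5} = - \frac{6}{5}$)
$- 1012 m{\left(g{\left(-2 \right)} \right)} = \left(-1012\right) \left(- \frac{6}{5}\right) = \frac{6072}{5}$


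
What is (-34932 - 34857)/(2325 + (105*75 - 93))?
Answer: -23263/3369 ≈ -6.9050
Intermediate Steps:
(-34932 - 34857)/(2325 + (105*75 - 93)) = -69789/(2325 + (7875 - 93)) = -69789/(2325 + 7782) = -69789/10107 = -69789*1/10107 = -23263/3369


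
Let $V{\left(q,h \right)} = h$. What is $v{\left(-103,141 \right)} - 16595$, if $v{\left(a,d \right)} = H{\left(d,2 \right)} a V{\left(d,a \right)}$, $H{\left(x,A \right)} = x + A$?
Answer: $1500492$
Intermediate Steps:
$H{\left(x,A \right)} = A + x$
$v{\left(a,d \right)} = a^{2} \left(2 + d\right)$ ($v{\left(a,d \right)} = \left(2 + d\right) a a = a \left(2 + d\right) a = a^{2} \left(2 + d\right)$)
$v{\left(-103,141 \right)} - 16595 = \left(-103\right)^{2} \left(2 + 141\right) - 16595 = 10609 \cdot 143 - 16595 = 1517087 - 16595 = 1500492$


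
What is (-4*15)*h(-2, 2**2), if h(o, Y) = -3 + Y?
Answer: -60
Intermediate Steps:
(-4*15)*h(-2, 2**2) = (-4*15)*(-3 + 2**2) = -60*(-3 + 4) = -60*1 = -60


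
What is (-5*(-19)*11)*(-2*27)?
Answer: -56430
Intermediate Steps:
(-5*(-19)*11)*(-2*27) = (95*11)*(-54) = 1045*(-54) = -56430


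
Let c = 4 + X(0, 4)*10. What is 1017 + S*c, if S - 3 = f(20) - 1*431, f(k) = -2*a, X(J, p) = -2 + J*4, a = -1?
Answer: 7833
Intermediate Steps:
X(J, p) = -2 + 4*J
f(k) = 2 (f(k) = -2*(-1) = 2)
c = -16 (c = 4 + (-2 + 4*0)*10 = 4 + (-2 + 0)*10 = 4 - 2*10 = 4 - 20 = -16)
S = -426 (S = 3 + (2 - 1*431) = 3 + (2 - 431) = 3 - 429 = -426)
1017 + S*c = 1017 - 426*(-16) = 1017 + 6816 = 7833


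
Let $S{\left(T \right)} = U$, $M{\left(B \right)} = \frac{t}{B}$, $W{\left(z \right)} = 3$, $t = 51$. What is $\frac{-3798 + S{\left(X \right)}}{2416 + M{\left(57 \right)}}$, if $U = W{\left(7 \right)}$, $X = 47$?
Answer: $- \frac{24035}{15307} \approx -1.5702$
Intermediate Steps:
$M{\left(B \right)} = \frac{51}{B}$
$U = 3$
$S{\left(T \right)} = 3$
$\frac{-3798 + S{\left(X \right)}}{2416 + M{\left(57 \right)}} = \frac{-3798 + 3}{2416 + \frac{51}{57}} = - \frac{3795}{2416 + 51 \cdot \frac{1}{57}} = - \frac{3795}{2416 + \frac{17}{19}} = - \frac{3795}{\frac{45921}{19}} = \left(-3795\right) \frac{19}{45921} = - \frac{24035}{15307}$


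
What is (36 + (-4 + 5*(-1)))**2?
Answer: 729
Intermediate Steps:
(36 + (-4 + 5*(-1)))**2 = (36 + (-4 - 5))**2 = (36 - 9)**2 = 27**2 = 729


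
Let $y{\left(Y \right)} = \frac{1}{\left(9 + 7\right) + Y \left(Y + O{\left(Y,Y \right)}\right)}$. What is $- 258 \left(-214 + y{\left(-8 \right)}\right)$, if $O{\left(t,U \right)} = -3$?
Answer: $\frac{2870895}{52} \approx 55210.0$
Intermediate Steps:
$y{\left(Y \right)} = \frac{1}{16 + Y \left(-3 + Y\right)}$ ($y{\left(Y \right)} = \frac{1}{\left(9 + 7\right) + Y \left(Y - 3\right)} = \frac{1}{16 + Y \left(-3 + Y\right)}$)
$- 258 \left(-214 + y{\left(-8 \right)}\right) = - 258 \left(-214 + \frac{1}{16 + \left(-8\right)^{2} - -24}\right) = - 258 \left(-214 + \frac{1}{16 + 64 + 24}\right) = - 258 \left(-214 + \frac{1}{104}\right) = \left(-258\right) \left(- \frac{22255}{104}\right) = \frac{2870895}{52}$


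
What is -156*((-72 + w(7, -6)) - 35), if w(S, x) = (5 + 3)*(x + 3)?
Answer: 20436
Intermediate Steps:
w(S, x) = 24 + 8*x (w(S, x) = 8*(3 + x) = 24 + 8*x)
-156*((-72 + w(7, -6)) - 35) = -156*((-72 + (24 + 8*(-6))) - 35) = -156*((-72 + (24 - 48)) - 35) = -156*((-72 - 24) - 35) = -156*(-96 - 35) = -156*(-131) = 20436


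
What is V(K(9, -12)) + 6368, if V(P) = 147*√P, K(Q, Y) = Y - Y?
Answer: 6368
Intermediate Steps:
K(Q, Y) = 0
V(K(9, -12)) + 6368 = 147*√0 + 6368 = 147*0 + 6368 = 0 + 6368 = 6368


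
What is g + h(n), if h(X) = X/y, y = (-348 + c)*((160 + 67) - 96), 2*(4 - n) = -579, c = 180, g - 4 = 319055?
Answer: 14043700357/44016 ≈ 3.1906e+5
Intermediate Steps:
g = 319059 (g = 4 + 319055 = 319059)
n = 587/2 (n = 4 - ½*(-579) = 4 + 579/2 = 587/2 ≈ 293.50)
y = -22008 (y = (-348 + 180)*((160 + 67) - 96) = -168*(227 - 96) = -168*131 = -22008)
h(X) = -X/22008 (h(X) = X/(-22008) = X*(-1/22008) = -X/22008)
g + h(n) = 319059 - 1/22008*587/2 = 319059 - 587/44016 = 14043700357/44016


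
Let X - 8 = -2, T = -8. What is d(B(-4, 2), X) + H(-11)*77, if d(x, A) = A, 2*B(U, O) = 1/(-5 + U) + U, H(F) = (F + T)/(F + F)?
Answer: 145/2 ≈ 72.500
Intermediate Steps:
X = 6 (X = 8 - 2 = 6)
H(F) = (-8 + F)/(2*F) (H(F) = (F - 8)/(F + F) = (-8 + F)/((2*F)) = (-8 + F)*(1/(2*F)) = (-8 + F)/(2*F))
B(U, O) = U/2 + 1/(2*(-5 + U)) (B(U, O) = (1/(-5 + U) + U)/2 = (U + 1/(-5 + U))/2 = U/2 + 1/(2*(-5 + U)))
d(B(-4, 2), X) + H(-11)*77 = 6 + ((½)*(-8 - 11)/(-11))*77 = 6 + ((½)*(-1/11)*(-19))*77 = 6 + (19/22)*77 = 6 + 133/2 = 145/2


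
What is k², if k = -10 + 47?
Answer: 1369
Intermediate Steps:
k = 37
k² = 37² = 1369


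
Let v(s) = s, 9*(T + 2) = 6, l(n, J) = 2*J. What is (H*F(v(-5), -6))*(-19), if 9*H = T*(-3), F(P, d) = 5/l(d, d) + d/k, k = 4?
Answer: 437/27 ≈ 16.185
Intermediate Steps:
T = -4/3 (T = -2 + (⅑)*6 = -2 + ⅔ = -4/3 ≈ -1.3333)
F(P, d) = d/4 + 5/(2*d) (F(P, d) = 5/((2*d)) + d/4 = 5*(1/(2*d)) + d*(¼) = 5/(2*d) + d/4 = d/4 + 5/(2*d))
H = 4/9 (H = (-4/3*(-3))/9 = (⅑)*4 = 4/9 ≈ 0.44444)
(H*F(v(-5), -6))*(-19) = (4*((¼)*(10 + (-6)²)/(-6))/9)*(-19) = (4*((¼)*(-⅙)*(10 + 36))/9)*(-19) = (4*((¼)*(-⅙)*46)/9)*(-19) = ((4/9)*(-23/12))*(-19) = -23/27*(-19) = 437/27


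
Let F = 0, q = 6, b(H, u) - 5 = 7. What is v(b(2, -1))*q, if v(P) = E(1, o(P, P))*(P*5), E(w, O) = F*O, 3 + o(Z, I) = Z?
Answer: 0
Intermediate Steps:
o(Z, I) = -3 + Z
b(H, u) = 12 (b(H, u) = 5 + 7 = 12)
E(w, O) = 0 (E(w, O) = 0*O = 0)
v(P) = 0 (v(P) = 0*(P*5) = 0*(5*P) = 0)
v(b(2, -1))*q = 0*6 = 0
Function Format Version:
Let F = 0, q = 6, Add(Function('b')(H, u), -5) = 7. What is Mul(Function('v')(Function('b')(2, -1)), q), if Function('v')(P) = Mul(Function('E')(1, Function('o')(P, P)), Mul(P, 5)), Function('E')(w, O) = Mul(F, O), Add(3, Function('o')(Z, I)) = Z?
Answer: 0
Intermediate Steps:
Function('o')(Z, I) = Add(-3, Z)
Function('b')(H, u) = 12 (Function('b')(H, u) = Add(5, 7) = 12)
Function('E')(w, O) = 0 (Function('E')(w, O) = Mul(0, O) = 0)
Function('v')(P) = 0 (Function('v')(P) = Mul(0, Mul(P, 5)) = Mul(0, Mul(5, P)) = 0)
Mul(Function('v')(Function('b')(2, -1)), q) = Mul(0, 6) = 0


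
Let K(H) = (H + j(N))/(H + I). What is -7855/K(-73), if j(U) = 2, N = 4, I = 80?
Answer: 54985/71 ≈ 774.44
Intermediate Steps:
K(H) = (2 + H)/(80 + H) (K(H) = (H + 2)/(H + 80) = (2 + H)/(80 + H))
-7855/K(-73) = -7855*(80 - 73)/(2 - 73) = -7855/(-71/7) = -7855*(-7/71) = 54985/71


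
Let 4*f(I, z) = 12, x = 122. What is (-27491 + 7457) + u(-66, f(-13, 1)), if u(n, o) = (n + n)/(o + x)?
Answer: -2504382/125 ≈ -20035.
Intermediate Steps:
f(I, z) = 3 (f(I, z) = (¼)*12 = 3)
u(n, o) = 2*n/(122 + o) (u(n, o) = (n + n)/(o + 122) = (2*n)/(122 + o) = 2*n/(122 + o))
(-27491 + 7457) + u(-66, f(-13, 1)) = (-27491 + 7457) + 2*(-66)/(122 + 3) = -20034 + 2*(-66)/125 = -20034 + 2*(-66)*(1/125) = -20034 - 132/125 = -2504382/125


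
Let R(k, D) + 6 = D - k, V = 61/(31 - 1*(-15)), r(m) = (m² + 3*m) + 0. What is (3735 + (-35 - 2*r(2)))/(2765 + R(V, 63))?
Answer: 169280/129751 ≈ 1.3047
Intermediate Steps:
r(m) = m² + 3*m
V = 61/46 (V = 61/(31 + 15) = 61/46 ≈ 1.3261)
R(k, D) = -6 + D - k (R(k, D) = -6 + (D - k) = -6 + D - k)
(3735 + (-35 - 2*r(2)))/(2765 + R(V, 63)) = (3735 + (-35 - 4*(3 + 2)))/(2765 + (-6 + 63 - 1*61/46)) = (3735 + (-35 - 4*5))/(2765 + (-6 + 63 - 61/46)) = (3735 + (-35 - 2*10))/(2765 + 2561/46) = (3735 + (-35 - 20))/(129751/46) = (3735 - 55)*(46/129751) = 3680*(46/129751) = 169280/129751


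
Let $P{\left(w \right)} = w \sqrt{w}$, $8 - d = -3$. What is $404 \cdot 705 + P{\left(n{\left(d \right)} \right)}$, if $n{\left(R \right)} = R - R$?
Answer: $284820$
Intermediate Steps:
$d = 11$ ($d = 8 - -3 = 8 + 3 = 11$)
$n{\left(R \right)} = 0$
$P{\left(w \right)} = w^{\frac{3}{2}}$
$404 \cdot 705 + P{\left(n{\left(d \right)} \right)} = 404 \cdot 705 + 0^{\frac{3}{2}} = 284820 + 0 = 284820$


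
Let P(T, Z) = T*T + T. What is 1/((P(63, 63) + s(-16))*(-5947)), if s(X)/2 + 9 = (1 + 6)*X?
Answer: -1/22539130 ≈ -4.4367e-8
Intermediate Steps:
P(T, Z) = T + T² (P(T, Z) = T² + T = T + T²)
s(X) = -18 + 14*X (s(X) = -18 + 2*((1 + 6)*X) = -18 + 2*(7*X) = -18 + 14*X)
1/((P(63, 63) + s(-16))*(-5947)) = 1/((63*(1 + 63) + (-18 + 14*(-16)))*(-5947)) = -1/5947/(63*64 + (-18 - 224)) = -1/5947/(4032 - 242) = -1/5947/3790 = (1/3790)*(-1/5947) = -1/22539130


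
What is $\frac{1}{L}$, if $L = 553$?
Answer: $\frac{1}{553} \approx 0.0018083$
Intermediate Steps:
$\frac{1}{L} = \frac{1}{553}$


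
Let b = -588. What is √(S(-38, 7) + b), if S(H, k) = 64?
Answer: 2*I*√131 ≈ 22.891*I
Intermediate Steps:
√(S(-38, 7) + b) = √(64 - 588) = √(-524) = 2*I*√131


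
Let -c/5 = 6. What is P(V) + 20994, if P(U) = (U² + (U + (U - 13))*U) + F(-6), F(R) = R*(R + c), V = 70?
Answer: 35000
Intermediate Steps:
c = -30 (c = -5*6 = -30)
F(R) = R*(-30 + R) (F(R) = R*(R - 30) = R*(-30 + R))
P(U) = 216 + U² + U*(-13 + 2*U) (P(U) = (U² + (U + (U - 13))*U) - 6*(-30 - 6) = (U² + (U + (-13 + U))*U) - 6*(-36) = (U² + (-13 + 2*U)*U) + 216 = (U² + U*(-13 + 2*U)) + 216 = 216 + U² + U*(-13 + 2*U))
P(V) + 20994 = (216 - 13*70 + 3*70²) + 20994 = (216 - 910 + 3*4900) + 20994 = (216 - 910 + 14700) + 20994 = 14006 + 20994 = 35000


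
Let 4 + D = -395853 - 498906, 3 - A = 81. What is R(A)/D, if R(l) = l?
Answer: 78/894763 ≈ 8.7174e-5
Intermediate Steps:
A = -78 (A = 3 - 1*81 = 3 - 81 = -78)
D = -894763 (D = -4 + (-395853 - 498906) = -4 - 894759 = -894763)
R(A)/D = -78/(-894763) = -78*(-1/894763) = 78/894763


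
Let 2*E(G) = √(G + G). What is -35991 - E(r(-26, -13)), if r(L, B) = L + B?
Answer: -35991 - I*√78/2 ≈ -35991.0 - 4.4159*I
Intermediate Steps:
r(L, B) = B + L
E(G) = √2*√G/2 (E(G) = √(G + G)/2 = √(2*G)/2 = (√2*√G)/2 = √2*√G/2)
-35991 - E(r(-26, -13)) = -35991 - √2*√(-13 - 26)/2 = -35991 - √2*√(-39)/2 = -35991 - √2*I*√39/2 = -35991 - I*√78/2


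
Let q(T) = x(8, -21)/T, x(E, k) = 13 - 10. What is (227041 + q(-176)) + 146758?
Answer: 65788621/176 ≈ 3.7380e+5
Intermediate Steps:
x(E, k) = 3
q(T) = 3/T
(227041 + q(-176)) + 146758 = (227041 + 3/(-176)) + 146758 = (227041 + 3*(-1/176)) + 146758 = (227041 - 3/176) + 146758 = 39959213/176 + 146758 = 65788621/176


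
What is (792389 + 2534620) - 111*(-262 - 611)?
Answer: 3423912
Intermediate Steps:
(792389 + 2534620) - 111*(-262 - 611) = 3327009 - 111*(-873) = 3327009 + 96903 = 3423912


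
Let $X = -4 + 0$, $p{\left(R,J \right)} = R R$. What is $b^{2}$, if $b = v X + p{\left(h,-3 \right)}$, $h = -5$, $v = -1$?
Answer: $841$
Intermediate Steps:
$p{\left(R,J \right)} = R^{2}$
$X = -4$
$b = 29$ ($b = \left(-1\right) \left(-4\right) + \left(-5\right)^{2} = 4 + 25 = 29$)
$b^{2} = 29^{2} = 841$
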